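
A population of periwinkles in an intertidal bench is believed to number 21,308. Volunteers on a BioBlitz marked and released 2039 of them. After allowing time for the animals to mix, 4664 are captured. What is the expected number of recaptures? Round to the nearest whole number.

expected recaptures ≈ 446

The marked fraction of the population is 2039/21308, so in a sample of 4664 expect C·(M/N) marked.
E[R] = 2039 × 4664 / 21308 = 9509896 / 21308 ≈ 446.3 → 446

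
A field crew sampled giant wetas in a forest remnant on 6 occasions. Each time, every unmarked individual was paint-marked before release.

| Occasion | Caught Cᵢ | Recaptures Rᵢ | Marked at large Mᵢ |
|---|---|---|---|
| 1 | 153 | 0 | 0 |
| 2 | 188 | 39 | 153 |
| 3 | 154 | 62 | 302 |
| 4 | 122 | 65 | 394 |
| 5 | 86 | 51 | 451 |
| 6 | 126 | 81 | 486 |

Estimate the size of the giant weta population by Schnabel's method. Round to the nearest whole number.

Σ MᵢCᵢ = 0·153 + 153·188 + 302·154 + 394·122 + 451·86 + 486·126 = 0 + 28764 + 46508 + 48068 + 38786 + 61236 = 223362
Σ Rᵢ = 0 + 39 + 62 + 65 + 51 + 81 = 298
N̂ = 223362 / 298 ≈ 749.5 → 750

N ≈ 750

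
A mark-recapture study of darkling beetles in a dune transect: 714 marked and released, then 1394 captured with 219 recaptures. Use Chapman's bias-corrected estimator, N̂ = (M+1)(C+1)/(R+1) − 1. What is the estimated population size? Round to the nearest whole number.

N̂ = (714+1)(1394+1)/(219+1) − 1 = 715·1395/220 − 1
= 997425/220 − 1 ≈ 4533.8 − 1 ≈ 4532.8 → 4533

N ≈ 4533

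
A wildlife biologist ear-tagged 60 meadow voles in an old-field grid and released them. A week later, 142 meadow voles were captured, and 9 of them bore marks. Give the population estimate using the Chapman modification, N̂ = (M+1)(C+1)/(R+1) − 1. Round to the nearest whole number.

N ≈ 871

N̂ = (60+1)(142+1)/(9+1) − 1 = 61·143/10 − 1
= 8723/10 − 1 ≈ 872.3 − 1 ≈ 871.3 → 871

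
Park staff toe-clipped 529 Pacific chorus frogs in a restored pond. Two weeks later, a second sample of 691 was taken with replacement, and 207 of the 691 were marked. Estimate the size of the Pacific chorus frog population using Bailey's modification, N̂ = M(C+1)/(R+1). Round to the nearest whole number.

N̂ = 529·(691+1)/(207+1) = 529·692/208 = 366068/208 ≈ 1759.9 → 1760

N ≈ 1760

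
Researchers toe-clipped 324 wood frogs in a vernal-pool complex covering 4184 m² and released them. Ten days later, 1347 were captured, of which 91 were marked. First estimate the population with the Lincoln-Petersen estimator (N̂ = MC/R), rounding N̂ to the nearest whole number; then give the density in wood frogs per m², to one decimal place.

N̂ = 324·1347/91 = 436428/91 ≈ 4795.9 → 4796
Density = N̂ / area = 4796 / 4184 ≈ 1.146 → 1.1 per m²

density ≈ 1.1 wood frogs per m²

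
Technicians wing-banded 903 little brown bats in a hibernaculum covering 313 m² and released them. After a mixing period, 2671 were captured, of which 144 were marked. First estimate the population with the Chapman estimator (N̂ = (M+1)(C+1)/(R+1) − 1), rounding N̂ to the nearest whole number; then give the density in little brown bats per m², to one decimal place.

density ≈ 53.2 little brown bats per m²

N̂ = 904·2672/145 − 1 = 2415488/145 − 1 ≈ 16657.5 → 16658
Density = N̂ / area = 16658 / 313 ≈ 53.22 → 53.2 per m²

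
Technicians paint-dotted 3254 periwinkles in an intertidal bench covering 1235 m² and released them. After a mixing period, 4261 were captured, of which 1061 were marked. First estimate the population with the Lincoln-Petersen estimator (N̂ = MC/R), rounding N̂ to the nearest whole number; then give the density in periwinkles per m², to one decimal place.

density ≈ 10.6 periwinkles per m²

N̂ = 3254·4261/1061 = 13865294/1061 ≈ 13068.1 → 13068
Density = N̂ / area = 13068 / 1235 ≈ 10.58 → 10.6 per m²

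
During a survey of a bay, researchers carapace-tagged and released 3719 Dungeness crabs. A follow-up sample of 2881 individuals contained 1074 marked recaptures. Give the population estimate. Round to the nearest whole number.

N = (3719 × 2881) / 1074 = 10714439 / 1074 ≈ 9976.2 → 9976

N ≈ 9976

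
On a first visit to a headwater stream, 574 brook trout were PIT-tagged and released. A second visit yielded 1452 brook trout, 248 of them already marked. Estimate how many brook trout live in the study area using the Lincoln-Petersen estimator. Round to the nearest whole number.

If marked individuals mix randomly, R/C ≈ M/N, giving N ≈ M·C/R.
N = (574 × 1452) / 248 = 833448 / 248 ≈ 3360.7 → 3361

N ≈ 3361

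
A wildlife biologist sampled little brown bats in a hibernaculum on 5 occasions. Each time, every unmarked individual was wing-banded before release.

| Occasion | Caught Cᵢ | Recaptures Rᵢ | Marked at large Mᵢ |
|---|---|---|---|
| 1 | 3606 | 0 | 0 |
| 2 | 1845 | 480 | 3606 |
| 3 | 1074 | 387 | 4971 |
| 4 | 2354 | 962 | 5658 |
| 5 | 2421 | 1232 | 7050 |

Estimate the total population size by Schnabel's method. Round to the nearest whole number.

Σ MᵢCᵢ = 0·3606 + 3606·1845 + 4971·1074 + 5658·2354 + 7050·2421 = 0 + 6653070 + 5338854 + 13318932 + 17068050 = 42378906
Σ Rᵢ = 0 + 480 + 387 + 962 + 1232 = 3061
N̂ = 42378906 / 3061 ≈ 13844.8 → 13845

N ≈ 13,845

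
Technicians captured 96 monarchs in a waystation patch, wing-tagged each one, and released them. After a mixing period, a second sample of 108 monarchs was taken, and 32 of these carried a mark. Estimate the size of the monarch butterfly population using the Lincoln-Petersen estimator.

If marked individuals mix randomly, R/C ≈ M/N, giving N ≈ M·C/R.
N = (96 × 108) / 32 = 10368 / 32 = 324

N = 324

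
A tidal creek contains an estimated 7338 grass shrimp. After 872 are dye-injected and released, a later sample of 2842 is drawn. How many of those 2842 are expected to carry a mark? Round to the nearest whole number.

The marked fraction of the population is 872/7338, so in a sample of 2842 expect C·(M/N) marked.
E[R] = 872 × 2842 / 7338 = 2478224 / 7338 ≈ 337.7 → 338

expected recaptures ≈ 338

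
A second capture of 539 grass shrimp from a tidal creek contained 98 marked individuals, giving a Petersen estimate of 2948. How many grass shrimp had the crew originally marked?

M = 536

From N = M·C/R: M = N·R / C = 2948·98 / 539 = 288904 / 539 = 536.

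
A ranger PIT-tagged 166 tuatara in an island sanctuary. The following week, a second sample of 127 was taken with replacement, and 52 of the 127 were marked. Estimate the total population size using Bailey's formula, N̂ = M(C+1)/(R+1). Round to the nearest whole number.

N̂ = 166·(127+1)/(52+1) = 166·128/53 = 21248/53 ≈ 400.9 → 401

N ≈ 401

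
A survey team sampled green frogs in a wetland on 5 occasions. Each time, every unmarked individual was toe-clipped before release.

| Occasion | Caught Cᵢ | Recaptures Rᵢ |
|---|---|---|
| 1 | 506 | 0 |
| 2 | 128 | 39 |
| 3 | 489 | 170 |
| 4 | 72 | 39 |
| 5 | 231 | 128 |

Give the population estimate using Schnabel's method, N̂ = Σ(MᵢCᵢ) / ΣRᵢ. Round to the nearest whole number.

N ≈ 1703

Marked at large before each occasion: Mᵢ = Σⱼ<ᵢ (Cⱼ − Rⱼ) → M1=0, M2=506, M3=595, M4=914, M5=947
Σ MᵢCᵢ = 0·506 + 506·128 + 595·489 + 914·72 + 947·231 = 0 + 64768 + 290955 + 65808 + 218757 = 640288
Σ Rᵢ = 0 + 39 + 170 + 39 + 128 = 376
N̂ = 640288 / 376 ≈ 1702.9 → 1703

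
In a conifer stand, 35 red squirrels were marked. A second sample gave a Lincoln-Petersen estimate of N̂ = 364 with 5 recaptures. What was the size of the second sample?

From N = M·C/R: C = N·R / M = 364·5 / 35 = 1820 / 35 = 52.

C = 52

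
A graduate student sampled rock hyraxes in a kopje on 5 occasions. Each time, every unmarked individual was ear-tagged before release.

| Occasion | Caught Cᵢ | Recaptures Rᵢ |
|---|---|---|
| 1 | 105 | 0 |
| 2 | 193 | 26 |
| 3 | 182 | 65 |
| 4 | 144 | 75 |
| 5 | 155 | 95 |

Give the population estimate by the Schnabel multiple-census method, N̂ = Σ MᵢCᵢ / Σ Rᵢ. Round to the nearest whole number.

Marked at large before each occasion: Mᵢ = Σⱼ<ᵢ (Cⱼ − Rⱼ) → M1=0, M2=105, M3=272, M4=389, M5=458
Σ MᵢCᵢ = 0·105 + 105·193 + 272·182 + 389·144 + 458·155 = 0 + 20265 + 49504 + 56016 + 70990 = 196775
Σ Rᵢ = 0 + 26 + 65 + 75 + 95 = 261
N̂ = 196775 / 261 ≈ 753.9 → 754

N ≈ 754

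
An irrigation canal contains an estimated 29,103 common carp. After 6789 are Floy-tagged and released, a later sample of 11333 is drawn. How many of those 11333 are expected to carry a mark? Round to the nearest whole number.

Expected recaptures E[R] = M·C / N.
E[R] = 6789 × 11333 / 29103 = 76939737 / 29103 ≈ 2643.7 → 2644

expected recaptures ≈ 2644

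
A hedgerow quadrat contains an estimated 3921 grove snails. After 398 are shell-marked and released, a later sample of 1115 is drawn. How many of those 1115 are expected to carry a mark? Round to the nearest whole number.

Expected recaptures E[R] = M·C / N.
E[R] = 398 × 1115 / 3921 = 443770 / 3921 ≈ 113.2 → 113

expected recaptures ≈ 113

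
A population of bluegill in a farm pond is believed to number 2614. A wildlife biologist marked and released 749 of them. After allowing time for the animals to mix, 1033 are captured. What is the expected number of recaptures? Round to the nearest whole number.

The marked fraction of the population is 749/2614, so in a sample of 1033 expect C·(M/N) marked.
E[R] = 749 × 1033 / 2614 = 773717 / 2614 ≈ 296.0 → 296

expected recaptures ≈ 296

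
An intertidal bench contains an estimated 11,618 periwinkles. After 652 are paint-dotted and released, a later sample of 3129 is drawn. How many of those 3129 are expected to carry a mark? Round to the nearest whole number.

expected recaptures ≈ 176

Expected recaptures E[R] = M·C / N.
E[R] = 652 × 3129 / 11618 = 2040108 / 11618 ≈ 175.6 → 176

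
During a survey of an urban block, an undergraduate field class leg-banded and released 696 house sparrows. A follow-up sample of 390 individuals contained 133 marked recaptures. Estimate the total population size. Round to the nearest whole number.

N ≈ 2041

N = (696 × 390) / 133 = 271440 / 133 ≈ 2040.9 → 2041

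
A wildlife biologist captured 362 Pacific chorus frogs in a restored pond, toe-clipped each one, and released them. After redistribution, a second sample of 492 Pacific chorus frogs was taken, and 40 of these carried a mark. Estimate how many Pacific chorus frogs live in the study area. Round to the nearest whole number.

N = (362 × 492) / 40 = 178104 / 40 ≈ 4452.6 → 4453

N ≈ 4453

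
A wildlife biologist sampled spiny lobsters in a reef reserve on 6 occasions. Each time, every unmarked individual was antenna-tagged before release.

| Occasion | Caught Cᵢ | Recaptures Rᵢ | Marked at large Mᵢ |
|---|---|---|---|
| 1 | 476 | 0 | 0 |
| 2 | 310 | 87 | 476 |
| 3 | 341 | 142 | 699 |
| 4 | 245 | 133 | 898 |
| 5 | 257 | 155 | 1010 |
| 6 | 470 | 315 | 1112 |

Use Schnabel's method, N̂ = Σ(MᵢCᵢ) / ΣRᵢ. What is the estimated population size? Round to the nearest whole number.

Σ MᵢCᵢ = 0·476 + 476·310 + 699·341 + 898·245 + 1010·257 + 1112·470 = 0 + 147560 + 238359 + 220010 + 259570 + 522640 = 1388139
Σ Rᵢ = 0 + 87 + 142 + 133 + 155 + 315 = 832
N̂ = 1388139 / 832 ≈ 1668.4 → 1668

N ≈ 1668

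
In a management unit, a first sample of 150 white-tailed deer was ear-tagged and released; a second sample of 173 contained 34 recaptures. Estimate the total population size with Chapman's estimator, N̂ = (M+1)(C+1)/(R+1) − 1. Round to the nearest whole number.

N̂ = (150+1)(173+1)/(34+1) − 1 = 151·174/35 − 1
= 26274/35 − 1 ≈ 750.7 − 1 ≈ 749.7 → 750

N ≈ 750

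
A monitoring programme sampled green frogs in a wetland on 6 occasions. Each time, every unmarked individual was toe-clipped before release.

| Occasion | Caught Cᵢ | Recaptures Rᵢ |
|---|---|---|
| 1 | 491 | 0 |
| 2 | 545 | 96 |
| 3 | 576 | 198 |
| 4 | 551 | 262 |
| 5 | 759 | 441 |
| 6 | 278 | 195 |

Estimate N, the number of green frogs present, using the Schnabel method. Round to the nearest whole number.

Marked at large before each occasion: Mᵢ = Σⱼ<ᵢ (Cⱼ − Rⱼ) → M1=0, M2=491, M3=940, M4=1318, M5=1607, M6=1925
Σ MᵢCᵢ = 0·491 + 491·545 + 940·576 + 1318·551 + 1607·759 + 1925·278 = 0 + 267595 + 541440 + 726218 + 1219713 + 535150 = 3290116
Σ Rᵢ = 0 + 96 + 198 + 262 + 441 + 195 = 1192
N̂ = 3290116 / 1192 ≈ 2760.2 → 2760

N ≈ 2760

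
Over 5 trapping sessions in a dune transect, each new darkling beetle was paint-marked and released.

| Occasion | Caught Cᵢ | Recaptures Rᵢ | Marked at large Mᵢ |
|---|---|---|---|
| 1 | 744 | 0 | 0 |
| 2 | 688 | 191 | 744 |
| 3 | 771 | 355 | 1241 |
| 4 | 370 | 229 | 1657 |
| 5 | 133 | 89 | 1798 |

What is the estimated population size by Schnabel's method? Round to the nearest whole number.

Σ MᵢCᵢ = 0·744 + 744·688 + 1241·771 + 1657·370 + 1798·133 = 0 + 511872 + 956811 + 613090 + 239134 = 2320907
Σ Rᵢ = 0 + 191 + 355 + 229 + 89 = 864
N̂ = 2320907 / 864 ≈ 2686.2 → 2686

N ≈ 2686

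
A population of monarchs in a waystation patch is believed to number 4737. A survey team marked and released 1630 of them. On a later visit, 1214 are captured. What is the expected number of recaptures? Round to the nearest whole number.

The marked fraction of the population is 1630/4737, so in a sample of 1214 expect C·(M/N) marked.
E[R] = 1630 × 1214 / 4737 = 1978820 / 4737 ≈ 417.7 → 418

expected recaptures ≈ 418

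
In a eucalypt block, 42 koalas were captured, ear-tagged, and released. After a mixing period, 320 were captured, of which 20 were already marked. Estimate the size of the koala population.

N = 672

If marked individuals mix randomly, R/C ≈ M/N, giving N ≈ M·C/R.
N = (42 × 320) / 20 = 13440 / 20 = 672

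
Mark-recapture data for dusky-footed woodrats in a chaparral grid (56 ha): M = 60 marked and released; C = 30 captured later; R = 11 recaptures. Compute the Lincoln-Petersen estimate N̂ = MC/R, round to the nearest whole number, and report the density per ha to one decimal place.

density ≈ 2.9 dusky-footed woodrats per ha

N̂ = 60·30/11 = 1800/11 ≈ 163.6 → 164
Density = N̂ / area = 164 / 56 ≈ 2.93 → 2.9 per ha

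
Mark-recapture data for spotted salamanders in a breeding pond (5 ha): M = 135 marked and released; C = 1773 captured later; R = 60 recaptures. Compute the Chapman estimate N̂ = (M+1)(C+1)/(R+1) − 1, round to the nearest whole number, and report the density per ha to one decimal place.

N̂ = 136·1774/61 − 1 = 241264/61 − 1 ≈ 3954.1 → 3954
Density = N̂ / area = 3954 / 5 ≈ 790.80 → 790.8 per ha

density ≈ 790.8 spotted salamanders per ha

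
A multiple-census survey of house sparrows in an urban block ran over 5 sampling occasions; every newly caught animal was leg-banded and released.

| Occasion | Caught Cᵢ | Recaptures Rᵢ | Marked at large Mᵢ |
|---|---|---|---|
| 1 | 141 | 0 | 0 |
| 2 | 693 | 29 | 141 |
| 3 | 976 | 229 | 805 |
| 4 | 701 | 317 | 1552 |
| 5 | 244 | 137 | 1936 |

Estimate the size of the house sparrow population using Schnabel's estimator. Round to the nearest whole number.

N ≈ 3432

Σ MᵢCᵢ = 0·141 + 141·693 + 805·976 + 1552·701 + 1936·244 = 0 + 97713 + 785680 + 1087952 + 472384 = 2443729
Σ Rᵢ = 0 + 29 + 229 + 317 + 137 = 712
N̂ = 2443729 / 712 ≈ 3432.2 → 3432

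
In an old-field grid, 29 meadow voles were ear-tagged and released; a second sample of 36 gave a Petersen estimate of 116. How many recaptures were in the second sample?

From N = M·C/R: R = M·C / N = 29·36 / 116 = 1044 / 116 = 9.

R = 9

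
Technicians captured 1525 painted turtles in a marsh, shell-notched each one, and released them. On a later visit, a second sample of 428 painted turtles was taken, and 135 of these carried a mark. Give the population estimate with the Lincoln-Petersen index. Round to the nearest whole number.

N = (1525 × 428) / 135 = 652700 / 135 ≈ 4834.8 → 4835

N ≈ 4835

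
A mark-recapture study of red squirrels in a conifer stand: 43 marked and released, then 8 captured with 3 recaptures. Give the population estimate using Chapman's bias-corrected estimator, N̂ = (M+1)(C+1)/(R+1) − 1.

N = 98

N̂ = (43+1)(8+1)/(3+1) − 1 = 44·9/4 − 1
= 396/4 − 1 = 99 − 1 = 98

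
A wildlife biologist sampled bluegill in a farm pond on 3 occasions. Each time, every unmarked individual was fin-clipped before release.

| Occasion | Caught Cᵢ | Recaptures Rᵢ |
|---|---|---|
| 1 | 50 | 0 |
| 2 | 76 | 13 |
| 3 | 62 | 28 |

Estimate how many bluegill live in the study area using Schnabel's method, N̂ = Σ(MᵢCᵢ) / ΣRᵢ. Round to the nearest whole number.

Marked at large before each occasion: Mᵢ = Σⱼ<ᵢ (Cⱼ − Rⱼ) → M1=0, M2=50, M3=113
Σ MᵢCᵢ = 0·50 + 50·76 + 113·62 = 0 + 3800 + 7006 = 10806
Σ Rᵢ = 0 + 13 + 28 = 41
N̂ = 10806 / 41 ≈ 263.6 → 264

N ≈ 264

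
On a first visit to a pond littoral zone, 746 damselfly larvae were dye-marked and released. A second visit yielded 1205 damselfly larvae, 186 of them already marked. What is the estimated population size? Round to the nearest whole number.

N = (746 × 1205) / 186 = 898930 / 186 ≈ 4833.0 → 4833

N ≈ 4833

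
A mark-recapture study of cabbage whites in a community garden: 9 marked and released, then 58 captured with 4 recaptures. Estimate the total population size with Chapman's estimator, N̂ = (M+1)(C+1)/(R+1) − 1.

N = 117

N̂ = (9+1)(58+1)/(4+1) − 1 = 10·59/5 − 1
= 590/5 − 1 = 118 − 1 = 117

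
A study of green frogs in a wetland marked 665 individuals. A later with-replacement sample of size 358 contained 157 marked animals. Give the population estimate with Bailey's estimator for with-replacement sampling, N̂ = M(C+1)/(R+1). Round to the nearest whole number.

N ≈ 1511

N̂ = 665·(358+1)/(157+1) = 665·359/158 = 238735/158 ≈ 1511.0 → 1511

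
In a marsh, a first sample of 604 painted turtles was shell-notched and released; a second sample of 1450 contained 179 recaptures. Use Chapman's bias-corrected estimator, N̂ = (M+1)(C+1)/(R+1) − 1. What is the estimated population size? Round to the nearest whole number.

N ≈ 4876

N̂ = (604+1)(1450+1)/(179+1) − 1 = 605·1451/180 − 1
= 877855/180 − 1 ≈ 4877.0 − 1 ≈ 4876.0 → 4876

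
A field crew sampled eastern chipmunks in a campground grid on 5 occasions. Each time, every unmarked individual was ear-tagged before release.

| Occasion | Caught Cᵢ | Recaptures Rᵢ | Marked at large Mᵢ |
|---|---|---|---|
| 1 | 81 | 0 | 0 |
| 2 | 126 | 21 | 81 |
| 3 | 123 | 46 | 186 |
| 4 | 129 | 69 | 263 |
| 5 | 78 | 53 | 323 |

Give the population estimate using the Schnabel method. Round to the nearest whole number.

N ≈ 488

Σ MᵢCᵢ = 0·81 + 81·126 + 186·123 + 263·129 + 323·78 = 0 + 10206 + 22878 + 33927 + 25194 = 92205
Σ Rᵢ = 0 + 21 + 46 + 69 + 53 = 189
N̂ = 92205 / 189 ≈ 487.9 → 488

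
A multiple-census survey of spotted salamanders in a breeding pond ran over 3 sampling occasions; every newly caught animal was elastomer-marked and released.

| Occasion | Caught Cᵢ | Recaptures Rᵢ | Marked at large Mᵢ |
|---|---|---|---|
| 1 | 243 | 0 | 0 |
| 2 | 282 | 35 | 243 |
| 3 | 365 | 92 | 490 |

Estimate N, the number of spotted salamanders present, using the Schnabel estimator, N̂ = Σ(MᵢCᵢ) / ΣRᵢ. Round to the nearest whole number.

N ≈ 1948

Σ MᵢCᵢ = 0·243 + 243·282 + 490·365 = 0 + 68526 + 178850 = 247376
Σ Rᵢ = 0 + 35 + 92 = 127
N̂ = 247376 / 127 ≈ 1947.8 → 1948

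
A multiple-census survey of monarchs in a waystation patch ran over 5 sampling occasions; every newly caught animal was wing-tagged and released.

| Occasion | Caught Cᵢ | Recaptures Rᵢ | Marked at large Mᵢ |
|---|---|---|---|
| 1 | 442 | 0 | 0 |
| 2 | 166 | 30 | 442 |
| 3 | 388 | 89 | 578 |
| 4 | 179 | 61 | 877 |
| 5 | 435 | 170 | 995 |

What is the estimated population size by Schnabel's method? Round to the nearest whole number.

Σ MᵢCᵢ = 0·442 + 442·166 + 578·388 + 877·179 + 995·435 = 0 + 73372 + 224264 + 156983 + 432825 = 887444
Σ Rᵢ = 0 + 30 + 89 + 61 + 170 = 350
N̂ = 887444 / 350 ≈ 2535.6 → 2536

N ≈ 2536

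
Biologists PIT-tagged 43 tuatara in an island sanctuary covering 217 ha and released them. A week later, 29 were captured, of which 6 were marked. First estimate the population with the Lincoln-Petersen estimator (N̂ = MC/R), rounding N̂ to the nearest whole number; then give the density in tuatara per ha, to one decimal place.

N̂ = 43·29/6 = 1247/6 ≈ 207.8 → 208
Density = N̂ / area = 208 / 217 ≈ 0.96 → 1.0 per ha

density ≈ 1.0 tuatara per ha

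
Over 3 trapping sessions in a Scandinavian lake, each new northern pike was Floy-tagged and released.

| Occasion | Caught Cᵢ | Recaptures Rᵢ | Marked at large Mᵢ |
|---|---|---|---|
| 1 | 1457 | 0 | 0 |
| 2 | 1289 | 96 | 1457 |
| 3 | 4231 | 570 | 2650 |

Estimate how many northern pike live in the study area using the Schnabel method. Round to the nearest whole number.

Σ MᵢCᵢ = 0·1457 + 1457·1289 + 2650·4231 = 0 + 1878073 + 11212150 = 13090223
Σ Rᵢ = 0 + 96 + 570 = 666
N̂ = 13090223 / 666 ≈ 19655.0 → 19655

N ≈ 19,655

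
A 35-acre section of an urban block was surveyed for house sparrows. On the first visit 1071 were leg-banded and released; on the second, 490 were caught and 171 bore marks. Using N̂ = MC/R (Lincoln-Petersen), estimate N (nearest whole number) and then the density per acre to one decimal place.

N̂ = 1071·490/171 = 524790/171 ≈ 3068.9 → 3069
Density = N̂ / area = 3069 / 35 ≈ 87.69 → 87.7 per acre

density ≈ 87.7 house sparrows per acre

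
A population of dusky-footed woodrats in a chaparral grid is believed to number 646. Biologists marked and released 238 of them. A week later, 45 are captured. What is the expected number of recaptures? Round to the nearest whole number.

expected recaptures ≈ 17

The marked fraction of the population is 238/646, so in a sample of 45 expect C·(M/N) marked.
E[R] = 238 × 45 / 646 = 10710 / 646 ≈ 16.6 → 17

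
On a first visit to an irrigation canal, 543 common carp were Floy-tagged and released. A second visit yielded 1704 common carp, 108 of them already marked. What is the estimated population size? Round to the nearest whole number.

Lincoln-Petersen assumes M/N = R/C, so N = M·C / R.
N = (543 × 1704) / 108 = 925272 / 108 ≈ 8567.3 → 8567

N ≈ 8567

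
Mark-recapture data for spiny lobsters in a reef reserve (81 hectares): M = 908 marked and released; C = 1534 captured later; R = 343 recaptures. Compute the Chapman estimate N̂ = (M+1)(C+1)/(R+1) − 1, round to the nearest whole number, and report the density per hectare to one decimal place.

density ≈ 50.1 spiny lobsters per hectare

N̂ = 909·1535/344 − 1 = 1395315/344 − 1 ≈ 4055.1 → 4055
Density = N̂ / area = 4055 / 81 ≈ 50.06 → 50.1 per hectare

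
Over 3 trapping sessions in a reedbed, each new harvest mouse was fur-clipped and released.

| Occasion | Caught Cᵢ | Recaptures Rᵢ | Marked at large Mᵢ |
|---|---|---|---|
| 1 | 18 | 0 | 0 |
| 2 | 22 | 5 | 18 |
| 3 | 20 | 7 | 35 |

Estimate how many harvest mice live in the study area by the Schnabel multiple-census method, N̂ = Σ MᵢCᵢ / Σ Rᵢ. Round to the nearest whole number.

Σ MᵢCᵢ = 0·18 + 18·22 + 35·20 = 0 + 396 + 700 = 1096
Σ Rᵢ = 0 + 5 + 7 = 12
N̂ = 1096 / 12 ≈ 91.3 → 91

N ≈ 91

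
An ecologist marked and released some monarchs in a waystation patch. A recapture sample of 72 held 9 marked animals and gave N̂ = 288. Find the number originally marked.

M = 36

From N = M·C/R: M = N·R / C = 288·9 / 72 = 2592 / 72 = 36.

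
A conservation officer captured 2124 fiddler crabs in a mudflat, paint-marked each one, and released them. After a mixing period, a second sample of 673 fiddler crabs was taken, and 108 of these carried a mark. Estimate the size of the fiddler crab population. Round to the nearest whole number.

The marked fraction in the recapture sample should equal the marked fraction in the population: 108/673 = 2124/N.
N = (2124 × 673) / 108 = 1429452 / 108 ≈ 13235.7 → 13236

N ≈ 13,236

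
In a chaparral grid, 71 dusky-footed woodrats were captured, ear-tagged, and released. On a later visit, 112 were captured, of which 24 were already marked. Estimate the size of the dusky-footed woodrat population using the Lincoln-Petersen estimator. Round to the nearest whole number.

N ≈ 331

The marked fraction in the recapture sample should equal the marked fraction in the population: 24/112 = 71/N.
N = (71 × 112) / 24 = 7952 / 24 ≈ 331.3 → 331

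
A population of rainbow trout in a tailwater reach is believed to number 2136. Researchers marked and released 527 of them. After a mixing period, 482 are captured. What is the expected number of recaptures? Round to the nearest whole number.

The marked fraction of the population is 527/2136, so in a sample of 482 expect C·(M/N) marked.
E[R] = 527 × 482 / 2136 = 254014 / 2136 ≈ 118.9 → 119

expected recaptures ≈ 119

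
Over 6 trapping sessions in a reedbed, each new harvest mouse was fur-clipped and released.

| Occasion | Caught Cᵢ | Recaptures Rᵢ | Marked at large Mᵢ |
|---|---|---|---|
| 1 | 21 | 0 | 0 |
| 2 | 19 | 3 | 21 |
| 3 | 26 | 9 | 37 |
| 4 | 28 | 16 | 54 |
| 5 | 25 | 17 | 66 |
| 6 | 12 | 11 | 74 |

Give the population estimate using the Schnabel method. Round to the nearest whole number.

N ≈ 97

Σ MᵢCᵢ = 0·21 + 21·19 + 37·26 + 54·28 + 66·25 + 74·12 = 0 + 399 + 962 + 1512 + 1650 + 888 = 5411
Σ Rᵢ = 0 + 3 + 9 + 16 + 17 + 11 = 56
N̂ = 5411 / 56 ≈ 96.6 → 97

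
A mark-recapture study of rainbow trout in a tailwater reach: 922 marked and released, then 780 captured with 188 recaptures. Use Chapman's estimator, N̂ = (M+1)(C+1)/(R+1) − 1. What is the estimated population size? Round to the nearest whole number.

N ≈ 3813

N̂ = (922+1)(780+1)/(188+1) − 1 = 923·781/189 − 1
= 720863/189 − 1 ≈ 3814.1 − 1 ≈ 3813.1 → 3813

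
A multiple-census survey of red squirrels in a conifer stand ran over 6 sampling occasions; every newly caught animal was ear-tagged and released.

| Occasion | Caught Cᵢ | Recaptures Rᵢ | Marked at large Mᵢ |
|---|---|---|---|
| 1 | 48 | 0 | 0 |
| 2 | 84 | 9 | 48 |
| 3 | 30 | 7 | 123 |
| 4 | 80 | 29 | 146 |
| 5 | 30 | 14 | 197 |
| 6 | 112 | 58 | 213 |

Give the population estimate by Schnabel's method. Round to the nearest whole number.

Σ MᵢCᵢ = 0·48 + 48·84 + 123·30 + 146·80 + 197·30 + 213·112 = 0 + 4032 + 3690 + 11680 + 5910 + 23856 = 49168
Σ Rᵢ = 0 + 9 + 7 + 29 + 14 + 58 = 117
N̂ = 49168 / 117 ≈ 420.2 → 420

N ≈ 420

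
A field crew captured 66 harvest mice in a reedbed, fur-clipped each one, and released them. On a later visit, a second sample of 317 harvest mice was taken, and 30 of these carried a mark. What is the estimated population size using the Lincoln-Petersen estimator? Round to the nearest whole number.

N = (66 × 317) / 30 = 20922 / 30 ≈ 697.4 → 697

N ≈ 697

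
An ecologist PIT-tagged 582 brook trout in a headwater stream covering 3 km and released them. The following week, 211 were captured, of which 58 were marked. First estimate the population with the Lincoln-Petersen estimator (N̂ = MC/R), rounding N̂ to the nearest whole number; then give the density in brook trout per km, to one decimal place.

density ≈ 705.7 brook trout per km

N̂ = 582·211/58 = 122802/58 ≈ 2117.3 → 2117
Density = N̂ / area = 2117 / 3 ≈ 705.67 → 705.7 per km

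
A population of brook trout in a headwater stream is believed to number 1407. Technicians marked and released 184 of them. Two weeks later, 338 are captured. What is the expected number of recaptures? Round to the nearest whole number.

The marked fraction of the population is 184/1407, so in a sample of 338 expect C·(M/N) marked.
E[R] = 184 × 338 / 1407 = 62192 / 1407 ≈ 44.2 → 44

expected recaptures ≈ 44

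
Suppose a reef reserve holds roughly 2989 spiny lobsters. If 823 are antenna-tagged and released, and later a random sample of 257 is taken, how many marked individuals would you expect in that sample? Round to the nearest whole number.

expected recaptures ≈ 71

The marked fraction of the population is 823/2989, so in a sample of 257 expect C·(M/N) marked.
E[R] = 823 × 257 / 2989 = 211511 / 2989 ≈ 70.8 → 71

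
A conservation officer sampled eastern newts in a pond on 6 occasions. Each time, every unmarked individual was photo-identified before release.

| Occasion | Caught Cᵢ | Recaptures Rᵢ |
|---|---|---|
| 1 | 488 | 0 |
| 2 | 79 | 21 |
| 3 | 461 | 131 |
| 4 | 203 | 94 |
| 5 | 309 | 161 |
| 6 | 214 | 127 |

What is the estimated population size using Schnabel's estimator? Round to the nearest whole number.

N ≈ 1901

Marked at large before each occasion: Mᵢ = Σⱼ<ᵢ (Cⱼ − Rⱼ) → M1=0, M2=488, M3=546, M4=876, M5=985, M6=1133
Σ MᵢCᵢ = 0·488 + 488·79 + 546·461 + 876·203 + 985·309 + 1133·214 = 0 + 38552 + 251706 + 177828 + 304365 + 242462 = 1014913
Σ Rᵢ = 0 + 21 + 131 + 94 + 161 + 127 = 534
N̂ = 1014913 / 534 ≈ 1900.6 → 1901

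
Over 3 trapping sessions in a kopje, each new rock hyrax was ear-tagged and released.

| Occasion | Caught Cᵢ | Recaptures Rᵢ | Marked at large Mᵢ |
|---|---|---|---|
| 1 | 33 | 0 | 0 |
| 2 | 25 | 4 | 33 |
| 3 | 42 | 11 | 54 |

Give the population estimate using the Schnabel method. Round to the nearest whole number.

Σ MᵢCᵢ = 0·33 + 33·25 + 54·42 = 0 + 825 + 2268 = 3093
Σ Rᵢ = 0 + 4 + 11 = 15
N̂ = 3093 / 15 ≈ 206.2 → 206

N ≈ 206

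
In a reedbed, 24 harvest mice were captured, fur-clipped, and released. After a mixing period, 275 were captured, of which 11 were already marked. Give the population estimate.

N = 600

N = (24 × 275) / 11 = 6600 / 11 = 600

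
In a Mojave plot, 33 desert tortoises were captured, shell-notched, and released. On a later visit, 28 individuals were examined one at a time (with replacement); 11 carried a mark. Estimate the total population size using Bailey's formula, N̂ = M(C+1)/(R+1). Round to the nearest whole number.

N ≈ 80

N̂ = 33·(28+1)/(11+1) = 33·29/12 = 957/12 ≈ 79.8 → 80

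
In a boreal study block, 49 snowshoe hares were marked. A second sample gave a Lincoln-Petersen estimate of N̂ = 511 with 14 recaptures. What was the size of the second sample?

From N = M·C/R: C = N·R / M = 511·14 / 49 = 7154 / 49 = 146.

C = 146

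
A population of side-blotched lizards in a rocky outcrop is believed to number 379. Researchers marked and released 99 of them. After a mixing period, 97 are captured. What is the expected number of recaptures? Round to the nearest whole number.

expected recaptures ≈ 25

The marked fraction of the population is 99/379, so in a sample of 97 expect C·(M/N) marked.
E[R] = 99 × 97 / 379 = 9603 / 379 ≈ 25.3 → 25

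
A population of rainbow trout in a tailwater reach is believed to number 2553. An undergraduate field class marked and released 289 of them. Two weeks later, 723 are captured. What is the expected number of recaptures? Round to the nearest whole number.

expected recaptures ≈ 82

Expected recaptures E[R] = M·C / N.
E[R] = 289 × 723 / 2553 = 208947 / 2553 ≈ 81.8 → 82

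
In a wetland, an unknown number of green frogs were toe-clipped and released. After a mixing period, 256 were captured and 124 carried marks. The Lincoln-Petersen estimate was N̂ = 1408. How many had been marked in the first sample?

M = 682

From N = M·C/R: M = N·R / C = 1408·124 / 256 = 174592 / 256 = 682.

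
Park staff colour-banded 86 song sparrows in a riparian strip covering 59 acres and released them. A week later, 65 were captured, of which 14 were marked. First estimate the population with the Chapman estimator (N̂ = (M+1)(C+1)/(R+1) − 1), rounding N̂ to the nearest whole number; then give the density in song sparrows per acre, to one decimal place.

N̂ = 87·66/15 − 1 = 5742/15 − 1 ≈ 381.8 → 382
Density = N̂ / area = 382 / 59 ≈ 6.47 → 6.5 per acre

density ≈ 6.5 song sparrows per acre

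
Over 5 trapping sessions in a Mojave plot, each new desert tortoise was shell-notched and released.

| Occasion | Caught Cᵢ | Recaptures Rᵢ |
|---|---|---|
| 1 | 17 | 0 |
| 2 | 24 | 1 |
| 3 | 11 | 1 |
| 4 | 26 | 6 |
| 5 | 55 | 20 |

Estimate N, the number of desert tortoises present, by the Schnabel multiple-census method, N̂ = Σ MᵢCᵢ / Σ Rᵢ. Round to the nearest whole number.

N ≈ 214

Marked at large before each occasion: Mᵢ = Σⱼ<ᵢ (Cⱼ − Rⱼ) → M1=0, M2=17, M3=40, M4=50, M5=70
Σ MᵢCᵢ = 0·17 + 17·24 + 40·11 + 50·26 + 70·55 = 0 + 408 + 440 + 1300 + 3850 = 5998
Σ Rᵢ = 0 + 1 + 1 + 6 + 20 = 28
N̂ = 5998 / 28 ≈ 214.2 → 214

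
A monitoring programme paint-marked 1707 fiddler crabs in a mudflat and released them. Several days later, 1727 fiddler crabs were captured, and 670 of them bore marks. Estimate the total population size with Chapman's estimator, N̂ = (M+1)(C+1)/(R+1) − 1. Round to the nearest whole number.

N ≈ 4398

N̂ = (1707+1)(1727+1)/(670+1) − 1 = 1708·1728/671 − 1
= 2951424/671 − 1 ≈ 4398.5 − 1 ≈ 4397.5 → 4398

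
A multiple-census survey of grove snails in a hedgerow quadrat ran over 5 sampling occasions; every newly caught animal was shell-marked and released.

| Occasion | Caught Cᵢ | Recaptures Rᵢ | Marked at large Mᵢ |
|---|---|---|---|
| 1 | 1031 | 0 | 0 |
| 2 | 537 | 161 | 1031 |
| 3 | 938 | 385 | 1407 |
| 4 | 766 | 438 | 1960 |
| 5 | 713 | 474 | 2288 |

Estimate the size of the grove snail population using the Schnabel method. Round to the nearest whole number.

Σ MᵢCᵢ = 0·1031 + 1031·537 + 1407·938 + 1960·766 + 2288·713 = 0 + 553647 + 1319766 + 1501360 + 1631344 = 5006117
Σ Rᵢ = 0 + 161 + 385 + 438 + 474 = 1458
N̂ = 5006117 / 1458 ≈ 3433.6 → 3434

N ≈ 3434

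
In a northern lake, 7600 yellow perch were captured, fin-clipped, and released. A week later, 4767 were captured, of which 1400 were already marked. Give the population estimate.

N = 25,878

The marked fraction in the recapture sample should equal the marked fraction in the population: 1400/4767 = 7600/N.
N = (7600 × 4767) / 1400 = 36229200 / 1400 = 25878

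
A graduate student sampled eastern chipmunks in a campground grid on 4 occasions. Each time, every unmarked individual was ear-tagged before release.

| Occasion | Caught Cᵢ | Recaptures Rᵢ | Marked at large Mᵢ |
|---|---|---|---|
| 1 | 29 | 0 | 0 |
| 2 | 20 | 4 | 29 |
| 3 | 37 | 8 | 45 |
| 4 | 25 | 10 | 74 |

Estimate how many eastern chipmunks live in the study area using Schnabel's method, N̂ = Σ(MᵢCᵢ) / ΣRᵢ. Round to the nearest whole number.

N ≈ 186

Σ MᵢCᵢ = 0·29 + 29·20 + 45·37 + 74·25 = 0 + 580 + 1665 + 1850 = 4095
Σ Rᵢ = 0 + 4 + 8 + 10 = 22
N̂ = 4095 / 22 ≈ 186.1 → 186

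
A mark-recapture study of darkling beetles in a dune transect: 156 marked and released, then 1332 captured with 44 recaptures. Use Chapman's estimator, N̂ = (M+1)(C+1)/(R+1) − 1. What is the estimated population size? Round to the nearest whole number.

N̂ = (156+1)(1332+1)/(44+1) − 1 = 157·1333/45 − 1
= 209281/45 − 1 ≈ 4650.7 − 1 ≈ 4649.7 → 4650

N ≈ 4650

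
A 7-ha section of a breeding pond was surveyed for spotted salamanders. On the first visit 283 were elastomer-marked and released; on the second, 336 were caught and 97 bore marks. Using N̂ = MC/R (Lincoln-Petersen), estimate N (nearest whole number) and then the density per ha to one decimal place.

N̂ = 283·336/97 = 95088/97 ≈ 980.3 → 980
Density = N̂ / area = 980 / 7 = 140.0 per ha

density ≈ 140.0 spotted salamanders per ha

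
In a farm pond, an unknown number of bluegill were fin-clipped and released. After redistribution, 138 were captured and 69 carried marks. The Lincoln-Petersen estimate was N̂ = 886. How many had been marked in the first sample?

From N = M·C/R: M = N·R / C = 886·69 / 138 = 61134 / 138 = 443.

M = 443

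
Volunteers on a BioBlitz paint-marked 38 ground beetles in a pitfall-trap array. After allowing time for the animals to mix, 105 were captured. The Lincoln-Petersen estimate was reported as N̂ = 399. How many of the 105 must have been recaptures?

R = 10

From N = M·C/R: R = M·C / N = 38·105 / 399 = 3990 / 399 = 10.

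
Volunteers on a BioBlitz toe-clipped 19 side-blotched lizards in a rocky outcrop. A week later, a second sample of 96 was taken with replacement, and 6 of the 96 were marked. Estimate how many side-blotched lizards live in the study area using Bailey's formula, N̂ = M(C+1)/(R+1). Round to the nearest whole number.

N̂ = 19·(96+1)/(6+1) = 19·97/7 = 1843/7 ≈ 263.3 → 263

N ≈ 263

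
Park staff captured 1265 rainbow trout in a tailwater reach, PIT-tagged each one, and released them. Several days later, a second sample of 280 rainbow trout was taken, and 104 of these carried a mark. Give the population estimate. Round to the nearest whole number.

N ≈ 3406

The marked fraction in the recapture sample should equal the marked fraction in the population: 104/280 = 1265/N.
N = (1265 × 280) / 104 = 354200 / 104 ≈ 3405.8 → 3406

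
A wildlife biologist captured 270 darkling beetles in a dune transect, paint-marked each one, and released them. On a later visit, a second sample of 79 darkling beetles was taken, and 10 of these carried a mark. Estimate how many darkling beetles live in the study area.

N = (270 × 79) / 10 = 21330 / 10 = 2133

N = 2133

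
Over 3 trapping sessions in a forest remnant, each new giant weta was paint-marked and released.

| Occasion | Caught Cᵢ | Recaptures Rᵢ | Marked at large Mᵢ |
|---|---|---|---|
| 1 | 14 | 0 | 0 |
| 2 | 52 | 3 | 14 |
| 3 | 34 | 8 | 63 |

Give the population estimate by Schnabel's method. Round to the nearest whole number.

N ≈ 261

Σ MᵢCᵢ = 0·14 + 14·52 + 63·34 = 0 + 728 + 2142 = 2870
Σ Rᵢ = 0 + 3 + 8 = 11
N̂ = 2870 / 11 ≈ 260.9 → 261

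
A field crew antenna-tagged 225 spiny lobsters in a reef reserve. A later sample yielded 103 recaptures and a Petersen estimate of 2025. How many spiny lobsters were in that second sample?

From N = M·C/R: C = N·R / M = 2025·103 / 225 = 208575 / 225 = 927.

C = 927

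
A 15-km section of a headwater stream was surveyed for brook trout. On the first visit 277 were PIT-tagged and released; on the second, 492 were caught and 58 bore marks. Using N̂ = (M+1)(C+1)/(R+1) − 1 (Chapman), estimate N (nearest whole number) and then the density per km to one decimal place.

density ≈ 154.8 brook trout per km

N̂ = 278·493/59 − 1 = 137054/59 − 1 ≈ 2321.9 → 2322
Density = N̂ / area = 2322 / 15 ≈ 154.80 → 154.8 per km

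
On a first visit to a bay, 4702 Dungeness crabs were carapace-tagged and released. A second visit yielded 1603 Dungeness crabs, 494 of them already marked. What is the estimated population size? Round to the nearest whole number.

N ≈ 15,258

N = (4702 × 1603) / 494 = 7537306 / 494 ≈ 15257.7 → 15258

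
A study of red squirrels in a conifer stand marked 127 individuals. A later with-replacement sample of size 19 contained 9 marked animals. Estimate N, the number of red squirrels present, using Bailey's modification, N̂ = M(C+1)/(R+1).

N̂ = 127·(19+1)/(9+1) = 127·20/10 = 2540/10 = 254

N = 254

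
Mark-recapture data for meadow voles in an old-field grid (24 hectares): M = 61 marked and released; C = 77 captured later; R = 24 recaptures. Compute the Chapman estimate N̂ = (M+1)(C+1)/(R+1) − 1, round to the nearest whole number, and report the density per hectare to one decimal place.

N̂ = 62·78/25 − 1 = 4836/25 − 1 ≈ 192.4 → 192
Density = N̂ / area = 192 / 24 = 8.0 per hectare

density ≈ 8.0 meadow voles per hectare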